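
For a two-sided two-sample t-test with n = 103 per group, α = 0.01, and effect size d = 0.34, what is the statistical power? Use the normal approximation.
Power ≈ 0.45

Power calculation (two-sample t-test, normal approximation):
z_β = d · √(n/2) - z_{α/2}
z_β = 0.34 · √(103/2) - 2.576
z_β = 0.34 · 7.176 - 2.576
z_β = -0.136

Power = Φ(z_β) = Φ(-0.136) ≈ 0.446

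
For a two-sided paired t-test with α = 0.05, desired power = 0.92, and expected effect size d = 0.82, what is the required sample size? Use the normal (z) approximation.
n = 17 pairs

Sample size formula (paired t-test, normal approximation):
n = ((z_{α/2} + z_β) / d)²

z_{α/2} = 1.960 (for α = 0.05, two-sided)
z_β = 1.405 (for power = 0.92)
d = 0.82

n = ((1.960 + 1.405) / 0.82)²
n = (4.104)²
n ≈ 16.84
Round up to the next whole number: n = 17 pairs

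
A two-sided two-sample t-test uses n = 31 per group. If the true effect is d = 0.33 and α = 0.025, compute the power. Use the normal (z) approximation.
Power ≈ 0.17

Power calculation (two-sample t-test, normal approximation):
z_β = d · √(n/2) - z_{α/2}
z_β = 0.33 · √(31/2) - 2.241
z_β = 0.33 · 3.937 - 2.241
z_β = -0.942

Power = Φ(z_β) = Φ(-0.942) ≈ 0.173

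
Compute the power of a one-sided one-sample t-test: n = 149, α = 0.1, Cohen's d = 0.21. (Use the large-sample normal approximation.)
Power ≈ 0.90

Power calculation (one-sample t-test, normal approximation):
z_β = d · √n - z_α
z_β = 0.21 · √149 - 1.282
z_β = 0.21 · 12.207 - 1.282
z_β = 1.282

Power = Φ(z_β) = Φ(1.282) ≈ 0.900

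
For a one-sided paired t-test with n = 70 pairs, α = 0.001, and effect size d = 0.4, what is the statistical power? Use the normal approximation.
Power ≈ 0.60

Power calculation (paired t-test, normal approximation):
z_β = d · √n - z_α
z_β = 0.4 · √70 - 3.090
z_β = 0.4 · 8.367 - 3.090
z_β = 0.256

Power = Φ(z_β) = Φ(0.256) ≈ 0.601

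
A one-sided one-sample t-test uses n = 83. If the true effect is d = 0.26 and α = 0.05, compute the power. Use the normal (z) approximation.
Power ≈ 0.77

Power calculation (one-sample t-test, normal approximation):
z_β = d · √n - z_α
z_β = 0.26 · √83 - 1.645
z_β = 0.26 · 9.110 - 1.645
z_β = 0.724

Power = Φ(z_β) = Φ(0.724) ≈ 0.765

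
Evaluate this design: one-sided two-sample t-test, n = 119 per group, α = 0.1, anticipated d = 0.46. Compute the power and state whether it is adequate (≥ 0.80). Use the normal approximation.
Power ≈ 0.99; the study is adequately powered (power ≥ 0.80)

Power calculation (two-sample t-test, normal approximation):
z_β = d · √(n/2) - z_α
z_β = 0.46 · √(119/2) - 1.282
z_β = 0.46 · 7.714 - 1.282
z_β = 2.267

Power = Φ(z_β) = Φ(2.267) ≈ 0.988

Effect size d = 0.46 is small by Cohen's convention (0.2/0.5/0.8).

Threshold: power ≥ 0.80 is conventionally adequate.
Power ≈ 0.99 → the study is adequately powered (power ≥ 0.80).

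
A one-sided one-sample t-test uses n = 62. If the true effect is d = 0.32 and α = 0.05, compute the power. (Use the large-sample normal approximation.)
Power ≈ 0.81

Power calculation (one-sample t-test, normal approximation):
z_β = d · √n - z_α
z_β = 0.32 · √62 - 1.645
z_β = 0.32 · 7.874 - 1.645
z_β = 0.875

Power = Φ(z_β) = Φ(0.875) ≈ 0.809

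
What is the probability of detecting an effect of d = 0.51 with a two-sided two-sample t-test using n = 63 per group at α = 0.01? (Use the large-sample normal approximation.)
Power ≈ 0.61

Power calculation (two-sample t-test, normal approximation):
z_β = d · √(n/2) - z_{α/2}
z_β = 0.51 · √(63/2) - 2.576
z_β = 0.51 · 5.612 - 2.576
z_β = 0.287

Power = Φ(z_β) = Φ(0.287) ≈ 0.613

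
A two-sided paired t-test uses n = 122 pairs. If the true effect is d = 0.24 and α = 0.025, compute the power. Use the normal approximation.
Power ≈ 0.66

Power calculation (paired t-test, normal approximation):
z_β = d · √n - z_{α/2}
z_β = 0.24 · √122 - 2.241
z_β = 0.24 · 11.045 - 2.241
z_β = 0.409

Power = Φ(z_β) = Φ(0.409) ≈ 0.659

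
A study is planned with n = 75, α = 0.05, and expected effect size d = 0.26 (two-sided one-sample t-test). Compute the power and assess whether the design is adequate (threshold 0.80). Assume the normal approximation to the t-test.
Power ≈ 0.61; the study is underpowered (power < 0.80)

Power calculation (one-sample t-test, normal approximation):
z_β = d · √n - z_{α/2}
z_β = 0.26 · √75 - 1.960
z_β = 0.26 · 8.660 - 1.960
z_β = 0.292

Power = Φ(z_β) = Φ(0.292) ≈ 0.615

Effect size d = 0.26 is small by Cohen's convention (0.2/0.5/0.8).

Threshold: power ≥ 0.80 is conventionally adequate.
Power ≈ 0.61 → the study is underpowered (power < 0.80).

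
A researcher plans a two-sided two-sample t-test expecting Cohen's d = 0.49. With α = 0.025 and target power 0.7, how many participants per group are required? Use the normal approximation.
n = 64 per group

Sample size formula (two-sample t-test, normal approximation):
n = 2 · ((z_{α/2} + z_β) / d)²

z_{α/2} = 2.241 (for α = 0.025, two-sided)
z_β = 0.524 (for power = 0.7)
d = 0.49

n = 2 · ((2.241 + 0.524) / 0.49)²
n = 2 · (5.643)²
n ≈ 63.69
Round up to the next whole number: n = 64 per group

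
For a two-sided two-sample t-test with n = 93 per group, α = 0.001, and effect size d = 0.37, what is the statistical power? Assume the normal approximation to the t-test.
Power ≈ 0.22

Power calculation (two-sample t-test, normal approximation):
z_β = d · √(n/2) - z_{α/2}
z_β = 0.37 · √(93/2) - 3.291
z_β = 0.37 · 6.819 - 3.291
z_β = -0.767

Power = Φ(z_β) = Φ(-0.767) ≈ 0.221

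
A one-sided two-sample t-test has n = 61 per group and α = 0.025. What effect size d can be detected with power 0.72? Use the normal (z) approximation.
d ≈ 0.46

Minimum detectable effect (two-sample t-test, normal approximation):
d = (z_α + z_β) / √(n/2)
d = (1.960 + 0.583) / √(61/2)
d = 2.543 / 5.523
d ≈ 0.46

By Cohen's convention (0.2 small / 0.5 medium / 0.8 large): small effect.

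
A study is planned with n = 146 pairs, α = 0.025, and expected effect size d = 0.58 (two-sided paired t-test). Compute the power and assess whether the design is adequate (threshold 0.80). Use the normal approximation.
Power ≈ 1.00; the study is adequately powered (power ≥ 0.80)

Power calculation (paired t-test, normal approximation):
z_β = d · √n - z_{α/2}
z_β = 0.58 · √146 - 2.241
z_β = 0.58 · 12.083 - 2.241
z_β = 4.767

Power = Φ(z_β) = Φ(4.767) ≈ 1.000

Effect size d = 0.58 is medium by Cohen's convention (0.2/0.5/0.8).

Threshold: power ≥ 0.80 is conventionally adequate.
Power ≈ 1.00 → the study is adequately powered (power ≥ 0.80).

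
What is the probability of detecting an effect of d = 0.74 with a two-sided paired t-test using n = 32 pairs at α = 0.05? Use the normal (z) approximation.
Power ≈ 0.99

Power calculation (paired t-test, normal approximation):
z_β = d · √n - z_{α/2}
z_β = 0.74 · √32 - 1.960
z_β = 0.74 · 5.657 - 1.960
z_β = 2.226

Power = Φ(z_β) = Φ(2.226) ≈ 0.987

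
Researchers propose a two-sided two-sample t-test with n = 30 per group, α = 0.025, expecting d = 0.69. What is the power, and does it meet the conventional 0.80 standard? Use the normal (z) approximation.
Power ≈ 0.67; the study is underpowered (power < 0.80)

Power calculation (two-sample t-test, normal approximation):
z_β = d · √(n/2) - z_{α/2}
z_β = 0.69 · √(30/2) - 2.241
z_β = 0.69 · 3.873 - 2.241
z_β = 0.431

Power = Φ(z_β) = Φ(0.431) ≈ 0.667

Effect size d = 0.69 is medium by Cohen's convention (0.2/0.5/0.8).

Threshold: power ≥ 0.80 is conventionally adequate.
Power ≈ 0.67 → the study is underpowered (power < 0.80).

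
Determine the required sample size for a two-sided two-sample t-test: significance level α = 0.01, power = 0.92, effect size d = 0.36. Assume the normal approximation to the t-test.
n = 245 per group

Sample size formula (two-sample t-test, normal approximation):
n = 2 · ((z_{α/2} + z_β) / d)²

z_{α/2} = 2.576 (for α = 0.01, two-sided)
z_β = 1.405 (for power = 0.92)
d = 0.36

n = 2 · ((2.576 + 1.405) / 0.36)²
n = 2 · (11.058)²
n ≈ 244.56
Round up to the next whole number: n = 245 per group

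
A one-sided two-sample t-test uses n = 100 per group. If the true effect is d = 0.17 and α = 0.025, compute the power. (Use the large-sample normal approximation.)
Power ≈ 0.22

Power calculation (two-sample t-test, normal approximation):
z_β = d · √(n/2) - z_α
z_β = 0.17 · √(100/2) - 1.960
z_β = 0.17 · 7.071 - 1.960
z_β = -0.758

Power = Φ(z_β) = Φ(-0.758) ≈ 0.224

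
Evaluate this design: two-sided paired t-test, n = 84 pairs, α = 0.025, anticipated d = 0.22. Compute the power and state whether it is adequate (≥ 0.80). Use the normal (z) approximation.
Power ≈ 0.41; the study is underpowered (power < 0.80)

Power calculation (paired t-test, normal approximation):
z_β = d · √n - z_{α/2}
z_β = 0.22 · √84 - 2.241
z_β = 0.22 · 9.165 - 2.241
z_β = -0.225

Power = Φ(z_β) = Φ(-0.225) ≈ 0.411

Effect size d = 0.22 is small by Cohen's convention (0.2/0.5/0.8).

Threshold: power ≥ 0.80 is conventionally adequate.
Power ≈ 0.41 → the study is underpowered (power < 0.80).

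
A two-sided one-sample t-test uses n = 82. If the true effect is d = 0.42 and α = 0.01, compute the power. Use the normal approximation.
Power ≈ 0.89

Power calculation (one-sample t-test, normal approximation):
z_β = d · √n - z_{α/2}
z_β = 0.42 · √82 - 2.576
z_β = 0.42 · 9.055 - 2.576
z_β = 1.227

Power = Φ(z_β) = Φ(1.227) ≈ 0.890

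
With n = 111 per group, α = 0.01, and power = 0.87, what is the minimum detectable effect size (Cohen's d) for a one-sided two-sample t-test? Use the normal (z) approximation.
d ≈ 0.46

Minimum detectable effect (two-sample t-test, normal approximation):
d = (z_α + z_β) / √(n/2)
d = (2.326 + 1.126) / √(111/2)
d = 3.453 / 7.450
d ≈ 0.46

By Cohen's convention (0.2 small / 0.5 medium / 0.8 large): small effect.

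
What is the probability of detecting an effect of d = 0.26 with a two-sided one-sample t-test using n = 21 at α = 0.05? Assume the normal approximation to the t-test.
Power ≈ 0.22

Power calculation (one-sample t-test, normal approximation):
z_β = d · √n - z_{α/2}
z_β = 0.26 · √21 - 1.960
z_β = 0.26 · 4.583 - 1.960
z_β = -0.768

Power = Φ(z_β) = Φ(-0.768) ≈ 0.221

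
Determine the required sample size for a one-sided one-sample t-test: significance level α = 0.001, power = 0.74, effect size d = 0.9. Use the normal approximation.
n = 18

Sample size formula (one-sample t-test, normal approximation):
n = ((z_α + z_β) / d)²

z_α = 3.090 (for α = 0.001, one-sided)
z_β = 0.643 (for power = 0.74)
d = 0.9

n = ((3.090 + 0.643) / 0.9)²
n = (4.148)²
n ≈ 17.21
Round up to the next whole number: n = 18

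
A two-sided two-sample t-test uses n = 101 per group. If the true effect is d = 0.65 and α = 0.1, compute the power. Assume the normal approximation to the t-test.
Power ≈ 1.00

Power calculation (two-sample t-test, normal approximation):
z_β = d · √(n/2) - z_{α/2}
z_β = 0.65 · √(101/2) - 1.645
z_β = 0.65 · 7.106 - 1.645
z_β = 2.974

Power = Φ(z_β) = Φ(2.974) ≈ 0.999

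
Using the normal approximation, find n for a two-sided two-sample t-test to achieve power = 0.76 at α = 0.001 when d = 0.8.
n = 50 per group

Sample size formula (two-sample t-test, normal approximation):
n = 2 · ((z_{α/2} + z_β) / d)²

z_{α/2} = 3.291 (for α = 0.001, two-sided)
z_β = 0.706 (for power = 0.76)
d = 0.8

n = 2 · ((3.291 + 0.706) / 0.8)²
n = 2 · (4.996)²
n ≈ 49.92
Round up to the next whole number: n = 50 per group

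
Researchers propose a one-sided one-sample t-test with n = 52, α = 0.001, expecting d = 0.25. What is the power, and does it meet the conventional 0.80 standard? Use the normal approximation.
Power ≈ 0.10; the study is underpowered (power < 0.80)

Power calculation (one-sample t-test, normal approximation):
z_β = d · √n - z_α
z_β = 0.25 · √52 - 3.090
z_β = 0.25 · 7.211 - 3.090
z_β = -1.287

Power = Φ(z_β) = Φ(-1.287) ≈ 0.099

Effect size d = 0.25 is small by Cohen's convention (0.2/0.5/0.8).

Threshold: power ≥ 0.80 is conventionally adequate.
Power ≈ 0.10 → the study is underpowered (power < 0.80).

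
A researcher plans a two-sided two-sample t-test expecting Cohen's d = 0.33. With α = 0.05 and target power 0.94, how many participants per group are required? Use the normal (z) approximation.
n = 227 per group

Sample size formula (two-sample t-test, normal approximation):
n = 2 · ((z_{α/2} + z_β) / d)²

z_{α/2} = 1.960 (for α = 0.05, two-sided)
z_β = 1.555 (for power = 0.94)
d = 0.33

n = 2 · ((1.960 + 1.555) / 0.33)²
n = 2 · (10.652)²
n ≈ 226.93
Round up to the next whole number: n = 227 per group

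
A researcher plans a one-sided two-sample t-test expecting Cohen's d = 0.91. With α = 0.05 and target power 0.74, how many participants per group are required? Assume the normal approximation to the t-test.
n = 13 per group

Sample size formula (two-sample t-test, normal approximation):
n = 2 · ((z_α + z_β) / d)²

z_α = 1.645 (for α = 0.05, one-sided)
z_β = 0.643 (for power = 0.74)
d = 0.91

n = 2 · ((1.645 + 0.643) / 0.91)²
n = 2 · (2.514)²
n ≈ 12.64
Round up to the next whole number: n = 13 per group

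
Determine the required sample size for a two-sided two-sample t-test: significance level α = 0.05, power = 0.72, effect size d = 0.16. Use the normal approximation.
n = 506 per group

Sample size formula (two-sample t-test, normal approximation):
n = 2 · ((z_{α/2} + z_β) / d)²

z_{α/2} = 1.960 (for α = 0.05, two-sided)
z_β = 0.583 (for power = 0.72)
d = 0.16

n = 2 · ((1.960 + 0.583) / 0.16)²
n = 2 · (15.894)²
n ≈ 505.24
Round up to the next whole number: n = 506 per group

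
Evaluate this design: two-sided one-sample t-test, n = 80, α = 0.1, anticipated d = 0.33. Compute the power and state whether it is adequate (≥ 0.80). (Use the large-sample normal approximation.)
Power ≈ 0.90; the study is adequately powered (power ≥ 0.80)

Power calculation (one-sample t-test, normal approximation):
z_β = d · √n - z_{α/2}
z_β = 0.33 · √80 - 1.645
z_β = 0.33 · 8.944 - 1.645
z_β = 1.307

Power = Φ(z_β) = Φ(1.307) ≈ 0.904

Effect size d = 0.33 is small by Cohen's convention (0.2/0.5/0.8).

Threshold: power ≥ 0.80 is conventionally adequate.
Power ≈ 0.90 → the study is adequately powered (power ≥ 0.80).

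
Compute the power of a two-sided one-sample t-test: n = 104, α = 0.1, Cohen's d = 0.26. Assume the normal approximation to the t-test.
Power ≈ 0.84

Power calculation (one-sample t-test, normal approximation):
z_β = d · √n - z_{α/2}
z_β = 0.26 · √104 - 1.645
z_β = 0.26 · 10.198 - 1.645
z_β = 1.007

Power = Φ(z_β) = Φ(1.007) ≈ 0.843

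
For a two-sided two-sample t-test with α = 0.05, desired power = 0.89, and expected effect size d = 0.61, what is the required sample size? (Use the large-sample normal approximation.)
n = 55 per group

Sample size formula (two-sample t-test, normal approximation):
n = 2 · ((z_{α/2} + z_β) / d)²

z_{α/2} = 1.960 (for α = 0.05, two-sided)
z_β = 1.227 (for power = 0.89)
d = 0.61

n = 2 · ((1.960 + 1.227) / 0.61)²
n = 2 · (5.225)²
n ≈ 54.60
Round up to the next whole number: n = 55 per group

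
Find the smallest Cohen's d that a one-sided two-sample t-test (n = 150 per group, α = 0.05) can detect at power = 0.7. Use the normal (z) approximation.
d ≈ 0.25

Minimum detectable effect (two-sample t-test, normal approximation):
d = (z_α + z_β) / √(n/2)
d = (1.645 + 0.524) / √(150/2)
d = 2.169 / 8.660
d ≈ 0.25

By Cohen's convention (0.2 small / 0.5 medium / 0.8 large): small effect.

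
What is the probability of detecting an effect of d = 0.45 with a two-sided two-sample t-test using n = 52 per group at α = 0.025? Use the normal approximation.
Power ≈ 0.52

Power calculation (two-sample t-test, normal approximation):
z_β = d · √(n/2) - z_{α/2}
z_β = 0.45 · √(52/2) - 2.241
z_β = 0.45 · 5.099 - 2.241
z_β = 0.053

Power = Φ(z_β) = Φ(0.053) ≈ 0.521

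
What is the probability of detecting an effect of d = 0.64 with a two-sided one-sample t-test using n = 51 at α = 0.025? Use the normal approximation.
Power ≈ 0.99

Power calculation (one-sample t-test, normal approximation):
z_β = d · √n - z_{α/2}
z_β = 0.64 · √51 - 2.241
z_β = 0.64 · 7.141 - 2.241
z_β = 2.329

Power = Φ(z_β) = Φ(2.329) ≈ 0.990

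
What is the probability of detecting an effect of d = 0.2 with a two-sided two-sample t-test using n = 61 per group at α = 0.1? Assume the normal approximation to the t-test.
Power ≈ 0.29

Power calculation (two-sample t-test, normal approximation):
z_β = d · √(n/2) - z_{α/2}
z_β = 0.2 · √(61/2) - 1.645
z_β = 0.2 · 5.523 - 1.645
z_β = -0.540

Power = Φ(z_β) = Φ(-0.540) ≈ 0.294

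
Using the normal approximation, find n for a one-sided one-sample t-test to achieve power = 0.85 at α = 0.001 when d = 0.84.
n = 25

Sample size formula (one-sample t-test, normal approximation):
n = ((z_α + z_β) / d)²

z_α = 3.090 (for α = 0.001, one-sided)
z_β = 1.036 (for power = 0.85)
d = 0.84

n = ((3.090 + 1.036) / 0.84)²
n = (4.912)²
n ≈ 24.13
Round up to the next whole number: n = 25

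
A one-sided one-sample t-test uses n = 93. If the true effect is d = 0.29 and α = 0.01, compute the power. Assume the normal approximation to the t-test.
Power ≈ 0.68

Power calculation (one-sample t-test, normal approximation):
z_β = d · √n - z_α
z_β = 0.29 · √93 - 2.326
z_β = 0.29 · 9.644 - 2.326
z_β = 0.470

Power = Φ(z_β) = Φ(0.470) ≈ 0.681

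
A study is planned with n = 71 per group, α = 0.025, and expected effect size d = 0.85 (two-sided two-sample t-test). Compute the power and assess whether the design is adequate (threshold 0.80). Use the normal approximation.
Power ≈ 1.00; the study is adequately powered (power ≥ 0.80)

Power calculation (two-sample t-test, normal approximation):
z_β = d · √(n/2) - z_{α/2}
z_β = 0.85 · √(71/2) - 2.241
z_β = 0.85 · 5.958 - 2.241
z_β = 2.823

Power = Φ(z_β) = Φ(2.823) ≈ 0.998

Effect size d = 0.85 is large by Cohen's convention (0.2/0.5/0.8).

Threshold: power ≥ 0.80 is conventionally adequate.
Power ≈ 1.00 → the study is adequately powered (power ≥ 0.80).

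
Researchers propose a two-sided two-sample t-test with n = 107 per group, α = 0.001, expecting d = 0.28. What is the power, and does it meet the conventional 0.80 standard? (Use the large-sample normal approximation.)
Power ≈ 0.11; the study is underpowered (power < 0.80)

Power calculation (two-sample t-test, normal approximation):
z_β = d · √(n/2) - z_{α/2}
z_β = 0.28 · √(107/2) - 3.291
z_β = 0.28 · 7.314 - 3.291
z_β = -1.243

Power = Φ(z_β) = Φ(-1.243) ≈ 0.107

Effect size d = 0.28 is small by Cohen's convention (0.2/0.5/0.8).

Threshold: power ≥ 0.80 is conventionally adequate.
Power ≈ 0.11 → the study is underpowered (power < 0.80).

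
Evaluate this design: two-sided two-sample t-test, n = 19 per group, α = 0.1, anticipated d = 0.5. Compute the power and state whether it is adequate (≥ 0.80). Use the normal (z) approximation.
Power ≈ 0.46; the study is underpowered (power < 0.80)

Power calculation (two-sample t-test, normal approximation):
z_β = d · √(n/2) - z_{α/2}
z_β = 0.5 · √(19/2) - 1.645
z_β = 0.5 · 3.082 - 1.645
z_β = -0.104

Power = Φ(z_β) = Φ(-0.104) ≈ 0.459

Effect size d = 0.5 is medium by Cohen's convention (0.2/0.5/0.8).

Threshold: power ≥ 0.80 is conventionally adequate.
Power ≈ 0.46 → the study is underpowered (power < 0.80).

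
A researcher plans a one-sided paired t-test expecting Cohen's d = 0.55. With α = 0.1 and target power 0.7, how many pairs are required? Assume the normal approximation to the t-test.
n = 11 pairs

Sample size formula (paired t-test, normal approximation):
n = ((z_α + z_β) / d)²

z_α = 1.282 (for α = 0.1, one-sided)
z_β = 0.524 (for power = 0.7)
d = 0.55

n = ((1.282 + 0.524) / 0.55)²
n = (3.284)²
n ≈ 10.78
Round up to the next whole number: n = 11 pairs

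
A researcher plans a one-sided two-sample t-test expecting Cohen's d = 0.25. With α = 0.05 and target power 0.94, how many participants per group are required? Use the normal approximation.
n = 328 per group

Sample size formula (two-sample t-test, normal approximation):
n = 2 · ((z_α + z_β) / d)²

z_α = 1.645 (for α = 0.05, one-sided)
z_β = 1.555 (for power = 0.94)
d = 0.25

n = 2 · ((1.645 + 1.555) / 0.25)²
n = 2 · (12.800)²
n ≈ 327.68
Round up to the next whole number: n = 328 per group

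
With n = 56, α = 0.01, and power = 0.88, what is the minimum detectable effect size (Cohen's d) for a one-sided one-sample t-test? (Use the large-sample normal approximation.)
d ≈ 0.47

Minimum detectable effect (one-sample t-test, normal approximation):
d = (z_α + z_β) / √n
d = (2.326 + 1.175) / √56
d = 3.501 / 7.483
d ≈ 0.47

By Cohen's convention (0.2 small / 0.5 medium / 0.8 large): small effect.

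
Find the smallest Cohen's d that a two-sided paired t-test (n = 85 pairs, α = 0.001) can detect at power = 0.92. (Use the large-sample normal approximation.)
d ≈ 0.51

Minimum detectable effect (paired t-test, normal approximation):
d = (z_{α/2} + z_β) / √n
d = (3.291 + 1.405) / √85
d = 4.696 / 9.220
d ≈ 0.51

By Cohen's convention (0.2 small / 0.5 medium / 0.8 large): medium effect.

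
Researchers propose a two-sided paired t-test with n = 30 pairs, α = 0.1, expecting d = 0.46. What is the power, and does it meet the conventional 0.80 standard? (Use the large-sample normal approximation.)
Power ≈ 0.81; the study is adequately powered (power ≥ 0.80)

Power calculation (paired t-test, normal approximation):
z_β = d · √n - z_{α/2}
z_β = 0.46 · √30 - 1.645
z_β = 0.46 · 5.477 - 1.645
z_β = 0.875

Power = Φ(z_β) = Φ(0.875) ≈ 0.809

Effect size d = 0.46 is small by Cohen's convention (0.2/0.5/0.8).

Threshold: power ≥ 0.80 is conventionally adequate.
Power ≈ 0.81 → the study is adequately powered (power ≥ 0.80).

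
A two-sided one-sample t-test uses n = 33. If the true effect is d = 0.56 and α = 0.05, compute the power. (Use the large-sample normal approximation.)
Power ≈ 0.90

Power calculation (one-sample t-test, normal approximation):
z_β = d · √n - z_{α/2}
z_β = 0.56 · √33 - 1.960
z_β = 0.56 · 5.745 - 1.960
z_β = 1.257

Power = Φ(z_β) = Φ(1.257) ≈ 0.896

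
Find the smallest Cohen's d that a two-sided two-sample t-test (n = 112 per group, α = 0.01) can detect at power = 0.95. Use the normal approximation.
d ≈ 0.56

Minimum detectable effect (two-sample t-test, normal approximation):
d = (z_{α/2} + z_β) / √(n/2)
d = (2.576 + 1.645) / √(112/2)
d = 4.221 / 7.483
d ≈ 0.56

By Cohen's convention (0.2 small / 0.5 medium / 0.8 large): medium effect.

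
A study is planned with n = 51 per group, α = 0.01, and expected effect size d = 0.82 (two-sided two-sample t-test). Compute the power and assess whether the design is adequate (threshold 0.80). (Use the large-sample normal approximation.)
Power ≈ 0.94; the study is adequately powered (power ≥ 0.80)

Power calculation (two-sample t-test, normal approximation):
z_β = d · √(n/2) - z_{α/2}
z_β = 0.82 · √(51/2) - 2.576
z_β = 0.82 · 5.050 - 2.576
z_β = 1.565

Power = Φ(z_β) = Φ(1.565) ≈ 0.941

Effect size d = 0.82 is large by Cohen's convention (0.2/0.5/0.8).

Threshold: power ≥ 0.80 is conventionally adequate.
Power ≈ 0.94 → the study is adequately powered (power ≥ 0.80).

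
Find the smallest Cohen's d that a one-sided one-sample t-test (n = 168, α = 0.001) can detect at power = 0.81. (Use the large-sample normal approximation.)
d ≈ 0.31

Minimum detectable effect (one-sample t-test, normal approximation):
d = (z_α + z_β) / √n
d = (3.090 + 0.878) / √168
d = 3.968 / 12.961
d ≈ 0.31

By Cohen's convention (0.2 small / 0.5 medium / 0.8 large): small effect.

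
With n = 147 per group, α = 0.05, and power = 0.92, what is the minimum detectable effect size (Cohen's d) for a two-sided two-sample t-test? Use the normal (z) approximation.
d ≈ 0.39

Minimum detectable effect (two-sample t-test, normal approximation):
d = (z_{α/2} + z_β) / √(n/2)
d = (1.960 + 1.405) / √(147/2)
d = 3.365 / 8.573
d ≈ 0.39

By Cohen's convention (0.2 small / 0.5 medium / 0.8 large): small effect.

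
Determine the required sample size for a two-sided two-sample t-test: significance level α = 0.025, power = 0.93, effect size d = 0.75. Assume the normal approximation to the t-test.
n = 50 per group

Sample size formula (two-sample t-test, normal approximation):
n = 2 · ((z_{α/2} + z_β) / d)²

z_{α/2} = 2.241 (for α = 0.025, two-sided)
z_β = 1.476 (for power = 0.93)
d = 0.75

n = 2 · ((2.241 + 1.476) / 0.75)²
n = 2 · (4.956)²
n ≈ 49.12
Round up to the next whole number: n = 50 per group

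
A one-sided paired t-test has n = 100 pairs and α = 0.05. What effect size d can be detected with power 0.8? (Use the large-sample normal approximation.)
d ≈ 0.25

Minimum detectable effect (paired t-test, normal approximation):
d = (z_α + z_β) / √n
d = (1.645 + 0.842) / √100
d = 2.486 / 10.000
d ≈ 0.25

By Cohen's convention (0.2 small / 0.5 medium / 0.8 large): small effect.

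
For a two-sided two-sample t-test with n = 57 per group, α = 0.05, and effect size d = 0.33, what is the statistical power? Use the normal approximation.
Power ≈ 0.42

Power calculation (two-sample t-test, normal approximation):
z_β = d · √(n/2) - z_{α/2}
z_β = 0.33 · √(57/2) - 1.960
z_β = 0.33 · 5.339 - 1.960
z_β = -0.198

Power = Φ(z_β) = Φ(-0.198) ≈ 0.421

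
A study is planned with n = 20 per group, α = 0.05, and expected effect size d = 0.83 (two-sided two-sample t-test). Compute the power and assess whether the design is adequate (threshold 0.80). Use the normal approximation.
Power ≈ 0.75; the study is underpowered (power < 0.80)

Power calculation (two-sample t-test, normal approximation):
z_β = d · √(n/2) - z_{α/2}
z_β = 0.83 · √(20/2) - 1.960
z_β = 0.83 · 3.162 - 1.960
z_β = 0.665

Power = Φ(z_β) = Φ(0.665) ≈ 0.747

Effect size d = 0.83 is large by Cohen's convention (0.2/0.5/0.8).

Threshold: power ≥ 0.80 is conventionally adequate.
Power ≈ 0.75 → the study is underpowered (power < 0.80).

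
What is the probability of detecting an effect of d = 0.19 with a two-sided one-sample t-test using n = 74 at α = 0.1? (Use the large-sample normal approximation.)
Power ≈ 0.50

Power calculation (one-sample t-test, normal approximation):
z_β = d · √n - z_{α/2}
z_β = 0.19 · √74 - 1.645
z_β = 0.19 · 8.602 - 1.645
z_β = -0.010

Power = Φ(z_β) = Φ(-0.010) ≈ 0.496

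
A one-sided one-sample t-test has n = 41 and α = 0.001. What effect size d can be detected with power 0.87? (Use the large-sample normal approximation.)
d ≈ 0.66

Minimum detectable effect (one-sample t-test, normal approximation):
d = (z_α + z_β) / √n
d = (3.090 + 1.126) / √41
d = 4.217 / 6.403
d ≈ 0.66

By Cohen's convention (0.2 small / 0.5 medium / 0.8 large): medium effect.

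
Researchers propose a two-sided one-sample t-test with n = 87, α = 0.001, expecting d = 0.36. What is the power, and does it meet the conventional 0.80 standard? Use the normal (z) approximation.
Power ≈ 0.53; the study is underpowered (power < 0.80)

Power calculation (one-sample t-test, normal approximation):
z_β = d · √n - z_{α/2}
z_β = 0.36 · √87 - 3.291
z_β = 0.36 · 9.327 - 3.291
z_β = 0.067

Power = Φ(z_β) = Φ(0.067) ≈ 0.527

Effect size d = 0.36 is small by Cohen's convention (0.2/0.5/0.8).

Threshold: power ≥ 0.80 is conventionally adequate.
Power ≈ 0.53 → the study is underpowered (power < 0.80).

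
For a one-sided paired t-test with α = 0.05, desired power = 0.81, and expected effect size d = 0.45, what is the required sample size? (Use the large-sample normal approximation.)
n = 32 pairs

Sample size formula (paired t-test, normal approximation):
n = ((z_α + z_β) / d)²

z_α = 1.645 (for α = 0.05, one-sided)
z_β = 0.878 (for power = 0.81)
d = 0.45

n = ((1.645 + 0.878) / 0.45)²
n = (5.607)²
n ≈ 31.44
Round up to the next whole number: n = 32 pairs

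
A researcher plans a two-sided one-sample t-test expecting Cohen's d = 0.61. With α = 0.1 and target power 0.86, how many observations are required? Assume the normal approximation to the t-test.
n = 20

Sample size formula (one-sample t-test, normal approximation):
n = ((z_{α/2} + z_β) / d)²

z_{α/2} = 1.645 (for α = 0.1, two-sided)
z_β = 1.080 (for power = 0.86)
d = 0.61

n = ((1.645 + 1.080) / 0.61)²
n = (4.467)²
n ≈ 19.95
Round up to the next whole number: n = 20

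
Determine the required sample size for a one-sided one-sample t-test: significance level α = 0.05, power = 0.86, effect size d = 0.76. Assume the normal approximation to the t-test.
n = 13

Sample size formula (one-sample t-test, normal approximation):
n = ((z_α + z_β) / d)²

z_α = 1.645 (for α = 0.05, one-sided)
z_β = 1.080 (for power = 0.86)
d = 0.76

n = ((1.645 + 1.080) / 0.76)²
n = (3.586)²
n ≈ 12.86
Round up to the next whole number: n = 13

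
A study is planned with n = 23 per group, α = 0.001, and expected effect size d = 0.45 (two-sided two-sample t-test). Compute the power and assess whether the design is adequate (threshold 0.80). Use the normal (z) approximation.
Power ≈ 0.04; the study is underpowered (power < 0.80)

Power calculation (two-sample t-test, normal approximation):
z_β = d · √(n/2) - z_{α/2}
z_β = 0.45 · √(23/2) - 3.291
z_β = 0.45 · 3.391 - 3.291
z_β = -1.765

Power = Φ(z_β) = Φ(-1.765) ≈ 0.039

Effect size d = 0.45 is small by Cohen's convention (0.2/0.5/0.8).

Threshold: power ≥ 0.80 is conventionally adequate.
Power ≈ 0.04 → the study is underpowered (power < 0.80).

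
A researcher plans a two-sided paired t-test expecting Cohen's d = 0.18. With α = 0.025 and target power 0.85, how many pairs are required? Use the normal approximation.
n = 332 pairs

Sample size formula (paired t-test, normal approximation):
n = ((z_{α/2} + z_β) / d)²

z_{α/2} = 2.241 (for α = 0.025, two-sided)
z_β = 1.036 (for power = 0.85)
d = 0.18

n = ((2.241 + 1.036) / 0.18)²
n = (18.206)²
n ≈ 331.46
Round up to the next whole number: n = 332 pairs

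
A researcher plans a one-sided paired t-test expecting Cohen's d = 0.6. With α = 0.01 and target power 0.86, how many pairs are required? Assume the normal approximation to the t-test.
n = 33 pairs

Sample size formula (paired t-test, normal approximation):
n = ((z_α + z_β) / d)²

z_α = 2.326 (for α = 0.01, one-sided)
z_β = 1.080 (for power = 0.86)
d = 0.6

n = ((2.326 + 1.080) / 0.6)²
n = (5.677)²
n ≈ 32.23
Round up to the next whole number: n = 33 pairs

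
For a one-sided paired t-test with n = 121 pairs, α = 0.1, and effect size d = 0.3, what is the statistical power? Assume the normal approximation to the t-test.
Power ≈ 0.98

Power calculation (paired t-test, normal approximation):
z_β = d · √n - z_α
z_β = 0.3 · √121 - 1.282
z_β = 0.3 · 11.000 - 1.282
z_β = 2.018

Power = Φ(z_β) = Φ(2.018) ≈ 0.978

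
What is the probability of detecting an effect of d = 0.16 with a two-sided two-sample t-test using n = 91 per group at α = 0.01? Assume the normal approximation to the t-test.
Power ≈ 0.07

Power calculation (two-sample t-test, normal approximation):
z_β = d · √(n/2) - z_{α/2}
z_β = 0.16 · √(91/2) - 2.576
z_β = 0.16 · 6.745 - 2.576
z_β = -1.497

Power = Φ(z_β) = Φ(-1.497) ≈ 0.067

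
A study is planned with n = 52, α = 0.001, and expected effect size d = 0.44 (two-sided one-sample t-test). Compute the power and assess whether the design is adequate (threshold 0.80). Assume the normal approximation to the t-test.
Power ≈ 0.45; the study is underpowered (power < 0.80)

Power calculation (one-sample t-test, normal approximation):
z_β = d · √n - z_{α/2}
z_β = 0.44 · √52 - 3.291
z_β = 0.44 · 7.211 - 3.291
z_β = -0.118

Power = Φ(z_β) = Φ(-0.118) ≈ 0.453

Effect size d = 0.44 is small by Cohen's convention (0.2/0.5/0.8).

Threshold: power ≥ 0.80 is conventionally adequate.
Power ≈ 0.45 → the study is underpowered (power < 0.80).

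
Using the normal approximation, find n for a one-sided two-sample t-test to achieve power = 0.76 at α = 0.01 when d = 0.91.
n = 23 per group

Sample size formula (two-sample t-test, normal approximation):
n = 2 · ((z_α + z_β) / d)²

z_α = 2.326 (for α = 0.01, one-sided)
z_β = 0.706 (for power = 0.76)
d = 0.91

n = 2 · ((2.326 + 0.706) / 0.91)²
n = 2 · (3.332)²
n ≈ 22.20
Round up to the next whole number: n = 23 per group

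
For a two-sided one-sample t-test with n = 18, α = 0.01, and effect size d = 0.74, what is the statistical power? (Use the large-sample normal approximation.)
Power ≈ 0.71

Power calculation (one-sample t-test, normal approximation):
z_β = d · √n - z_{α/2}
z_β = 0.74 · √18 - 2.576
z_β = 0.74 · 4.243 - 2.576
z_β = 0.564

Power = Φ(z_β) = Φ(0.564) ≈ 0.714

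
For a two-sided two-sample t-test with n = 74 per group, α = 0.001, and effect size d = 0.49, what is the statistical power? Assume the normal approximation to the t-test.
Power ≈ 0.38

Power calculation (two-sample t-test, normal approximation):
z_β = d · √(n/2) - z_{α/2}
z_β = 0.49 · √(74/2) - 3.291
z_β = 0.49 · 6.083 - 3.291
z_β = -0.310

Power = Φ(z_β) = Φ(-0.310) ≈ 0.378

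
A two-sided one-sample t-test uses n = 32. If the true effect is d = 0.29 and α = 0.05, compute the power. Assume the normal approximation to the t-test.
Power ≈ 0.37

Power calculation (one-sample t-test, normal approximation):
z_β = d · √n - z_{α/2}
z_β = 0.29 · √32 - 1.960
z_β = 0.29 · 5.657 - 1.960
z_β = -0.319

Power = Φ(z_β) = Φ(-0.319) ≈ 0.375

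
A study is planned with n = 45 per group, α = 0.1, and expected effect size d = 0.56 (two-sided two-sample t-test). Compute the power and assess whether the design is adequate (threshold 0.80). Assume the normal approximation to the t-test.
Power ≈ 0.84; the study is adequately powered (power ≥ 0.80)

Power calculation (two-sample t-test, normal approximation):
z_β = d · √(n/2) - z_{α/2}
z_β = 0.56 · √(45/2) - 1.645
z_β = 0.56 · 4.743 - 1.645
z_β = 1.011

Power = Φ(z_β) = Φ(1.011) ≈ 0.844

Effect size d = 0.56 is medium by Cohen's convention (0.2/0.5/0.8).

Threshold: power ≥ 0.80 is conventionally adequate.
Power ≈ 0.84 → the study is adequately powered (power ≥ 0.80).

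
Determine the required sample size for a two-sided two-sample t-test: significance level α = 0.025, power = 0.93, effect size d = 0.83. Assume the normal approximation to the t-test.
n = 41 per group

Sample size formula (two-sample t-test, normal approximation):
n = 2 · ((z_{α/2} + z_β) / d)²

z_{α/2} = 2.241 (for α = 0.025, two-sided)
z_β = 1.476 (for power = 0.93)
d = 0.83

n = 2 · ((2.241 + 1.476) / 0.83)²
n = 2 · (4.478)²
n ≈ 40.10
Round up to the next whole number: n = 41 per group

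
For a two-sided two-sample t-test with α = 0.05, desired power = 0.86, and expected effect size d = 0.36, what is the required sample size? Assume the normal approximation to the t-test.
n = 143 per group

Sample size formula (two-sample t-test, normal approximation):
n = 2 · ((z_{α/2} + z_β) / d)²

z_{α/2} = 1.960 (for α = 0.05, two-sided)
z_β = 1.080 (for power = 0.86)
d = 0.36

n = 2 · ((1.960 + 1.080) / 0.36)²
n = 2 · (8.444)²
n ≈ 142.60
Round up to the next whole number: n = 143 per group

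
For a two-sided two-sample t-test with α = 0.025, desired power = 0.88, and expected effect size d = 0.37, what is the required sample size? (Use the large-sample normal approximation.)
n = 171 per group

Sample size formula (two-sample t-test, normal approximation):
n = 2 · ((z_{α/2} + z_β) / d)²

z_{α/2} = 2.241 (for α = 0.025, two-sided)
z_β = 1.175 (for power = 0.88)
d = 0.37

n = 2 · ((2.241 + 1.175) / 0.37)²
n = 2 · (9.232)²
n ≈ 170.46
Round up to the next whole number: n = 171 per group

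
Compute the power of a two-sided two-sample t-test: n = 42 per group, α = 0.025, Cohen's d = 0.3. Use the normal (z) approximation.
Power ≈ 0.19

Power calculation (two-sample t-test, normal approximation):
z_β = d · √(n/2) - z_{α/2}
z_β = 0.3 · √(42/2) - 2.241
z_β = 0.3 · 4.583 - 2.241
z_β = -0.867

Power = Φ(z_β) = Φ(-0.867) ≈ 0.193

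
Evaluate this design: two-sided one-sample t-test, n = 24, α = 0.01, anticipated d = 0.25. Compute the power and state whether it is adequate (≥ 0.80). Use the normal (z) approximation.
Power ≈ 0.09; the study is underpowered (power < 0.80)

Power calculation (one-sample t-test, normal approximation):
z_β = d · √n - z_{α/2}
z_β = 0.25 · √24 - 2.576
z_β = 0.25 · 4.899 - 2.576
z_β = -1.351

Power = Φ(z_β) = Φ(-1.351) ≈ 0.088

Effect size d = 0.25 is small by Cohen's convention (0.2/0.5/0.8).

Threshold: power ≥ 0.80 is conventionally adequate.
Power ≈ 0.09 → the study is underpowered (power < 0.80).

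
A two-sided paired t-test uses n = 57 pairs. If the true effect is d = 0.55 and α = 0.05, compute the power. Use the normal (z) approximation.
Power ≈ 0.99

Power calculation (paired t-test, normal approximation):
z_β = d · √n - z_{α/2}
z_β = 0.55 · √57 - 1.960
z_β = 0.55 · 7.550 - 1.960
z_β = 2.192

Power = Φ(z_β) = Φ(2.192) ≈ 0.986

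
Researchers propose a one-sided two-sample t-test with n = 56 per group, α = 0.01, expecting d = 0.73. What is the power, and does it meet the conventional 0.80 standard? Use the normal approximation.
Power ≈ 0.94; the study is adequately powered (power ≥ 0.80)

Power calculation (two-sample t-test, normal approximation):
z_β = d · √(n/2) - z_α
z_β = 0.73 · √(56/2) - 2.326
z_β = 0.73 · 5.292 - 2.326
z_β = 1.536

Power = Φ(z_β) = Φ(1.536) ≈ 0.938

Effect size d = 0.73 is medium by Cohen's convention (0.2/0.5/0.8).

Threshold: power ≥ 0.80 is conventionally adequate.
Power ≈ 0.94 → the study is adequately powered (power ≥ 0.80).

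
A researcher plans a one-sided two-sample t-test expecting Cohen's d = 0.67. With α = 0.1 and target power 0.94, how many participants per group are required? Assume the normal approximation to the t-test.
n = 36 per group

Sample size formula (two-sample t-test, normal approximation):
n = 2 · ((z_α + z_β) / d)²

z_α = 1.282 (for α = 0.1, one-sided)
z_β = 1.555 (for power = 0.94)
d = 0.67

n = 2 · ((1.282 + 1.555) / 0.67)²
n = 2 · (4.234)²
n ≈ 35.85
Round up to the next whole number: n = 36 per group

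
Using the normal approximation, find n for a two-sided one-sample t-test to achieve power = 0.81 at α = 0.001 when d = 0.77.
n = 30

Sample size formula (one-sample t-test, normal approximation):
n = ((z_{α/2} + z_β) / d)²

z_{α/2} = 3.291 (for α = 0.001, two-sided)
z_β = 0.878 (for power = 0.81)
d = 0.77

n = ((3.291 + 0.878) / 0.77)²
n = (5.414)²
n ≈ 29.31
Round up to the next whole number: n = 30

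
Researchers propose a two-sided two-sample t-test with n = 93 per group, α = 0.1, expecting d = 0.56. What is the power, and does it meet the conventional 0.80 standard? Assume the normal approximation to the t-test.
Power ≈ 0.99; the study is adequately powered (power ≥ 0.80)

Power calculation (two-sample t-test, normal approximation):
z_β = d · √(n/2) - z_{α/2}
z_β = 0.56 · √(93/2) - 1.645
z_β = 0.56 · 6.819 - 1.645
z_β = 2.174

Power = Φ(z_β) = Φ(2.174) ≈ 0.985

Effect size d = 0.56 is medium by Cohen's convention (0.2/0.5/0.8).

Threshold: power ≥ 0.80 is conventionally adequate.
Power ≈ 0.99 → the study is adequately powered (power ≥ 0.80).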